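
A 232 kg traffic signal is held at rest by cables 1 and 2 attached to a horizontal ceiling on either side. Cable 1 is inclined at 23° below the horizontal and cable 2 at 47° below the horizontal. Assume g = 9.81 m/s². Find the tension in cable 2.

T_2 ≈ 2230 N

Weight W = 232 × 9.81 = 2276 N acts straight down.
Horizontal: T_1 cos 23° = T_2 cos 47°  →  T_1 = 0.7409 T_2.
Vertical: T_1 sin 23° + T_2 sin 47° = 2276.
Substituting the horizontal relation into the vertical equation gives 1.021 T_2 = 2276, so T_2 = 2229 N.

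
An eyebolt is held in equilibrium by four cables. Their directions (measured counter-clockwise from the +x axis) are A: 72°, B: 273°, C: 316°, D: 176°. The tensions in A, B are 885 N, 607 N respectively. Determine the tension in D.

Resolve: ΣF_x = 885 cos 72° + 607 cos 273° + T_C cos 316° + T_D cos 176° = 0.
        ΣF_y = 885 sin 72° + 607 sin 273° + T_C sin 316° + T_D sin 176° = 0.
The known terms sum to (305.2, 235.5) N, so 0.7193 T_C − 0.9976 T_D = -305.2 and -0.6947 T_C + 0.0698 T_D = -235.5.
Solving simultaneously: T_C = 398.6 N, T_D = 593.4 N.

T_D ≈ 593 N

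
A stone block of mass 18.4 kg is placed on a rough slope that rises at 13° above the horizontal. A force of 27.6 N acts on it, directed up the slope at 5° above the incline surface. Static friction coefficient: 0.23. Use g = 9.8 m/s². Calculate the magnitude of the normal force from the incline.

N ≈ 173 N

Axes along / perpendicular to the incline. W sin 13° = 40.56 N down-slope; W cos 13° = 175.7 N into the surface.
Perpendicular: N = W cos 13° − P sin 5° = 175.7 − 2.405 = 173.3 N.
Along incline: P cos 5° + f = W sin 13° (friction acts up-slope) → f = 40.56 − 27.49 = 13.07 N.
|f| = 13.07 N ≤ μN = 39.86 N, so the stone block is indeed static.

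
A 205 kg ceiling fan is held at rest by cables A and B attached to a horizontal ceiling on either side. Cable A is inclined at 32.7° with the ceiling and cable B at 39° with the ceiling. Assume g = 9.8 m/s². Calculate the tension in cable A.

Weight W = 205 × 9.8 = 2009 N acts straight down.
Horizontal: T_A cos 32.7° = T_B cos 39°  →  T_B = 1.083 T_A.
Vertical: T_A sin 32.7° + T_B sin 39° = 2009.
Substituting the horizontal relation into the vertical equation gives 1.222 T_A = 2009, so T_A = 1644 N.

T_A ≈ 1640 N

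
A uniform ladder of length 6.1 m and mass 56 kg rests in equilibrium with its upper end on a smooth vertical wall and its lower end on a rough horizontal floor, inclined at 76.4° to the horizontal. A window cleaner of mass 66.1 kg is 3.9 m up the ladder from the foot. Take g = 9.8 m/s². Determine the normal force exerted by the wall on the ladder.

N_wall ≈ 167 N

Torques about the foot: N_wall · 6.1 sin 76.4° = 56×9.8×3.05 cos 76.4° + 66.1×9.8×3.9 cos 76.4° → N_wall = 166.58 N.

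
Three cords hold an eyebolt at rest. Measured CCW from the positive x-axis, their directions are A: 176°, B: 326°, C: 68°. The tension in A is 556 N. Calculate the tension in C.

T_C ≈ 284 N

Resolve: ΣF_x = 556 cos 176° + T_B cos 326° + T_C cos 68° = 0.
        ΣF_y = 556 sin 176° + T_B sin 326° + T_C sin 68° = 0.
The known terms sum to (-554.6, 38.78) N, so 0.8290 T_B + 0.3746 T_C = 554.6 and -0.5592 T_B + 0.9272 T_C = -38.78.
Solving simultaneously: T_B = 540.6 N, T_C = 284.2 N.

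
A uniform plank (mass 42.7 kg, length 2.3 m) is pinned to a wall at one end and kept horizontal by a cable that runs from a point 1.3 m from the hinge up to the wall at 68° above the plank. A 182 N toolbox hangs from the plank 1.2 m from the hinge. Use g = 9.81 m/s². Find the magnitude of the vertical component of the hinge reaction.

|H_y| ≈ 62.3 N

Take torques about the hinge: T sin 68° · 1.3 = 42.7×9.81×1.15 + 182×1.2 = 700.12 N·m.
So T = 700.12 / (0.9272 × 1.3) = 580.85 N.
ΣF_y = 0: H_y = (42.7×9.81 + 182) − T sin 68° = 600.89 − 538.55 = 62.333 N.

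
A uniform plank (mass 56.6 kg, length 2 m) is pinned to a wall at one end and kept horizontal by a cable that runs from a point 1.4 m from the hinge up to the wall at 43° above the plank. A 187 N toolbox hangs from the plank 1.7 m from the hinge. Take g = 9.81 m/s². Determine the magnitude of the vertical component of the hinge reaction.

|H_y| ≈ 119 N

Take torques about the hinge: T sin 43° · 1.4 = 56.6×9.81×1 + 187×1.7 = 873.15 N·m.
So T = 873.15 / (0.6820 × 1.4) = 914.48 N.
ΣF_y = 0: H_y = (56.6×9.81 + 187) − T sin 43° = 742.25 − 623.68 = 118.57 N.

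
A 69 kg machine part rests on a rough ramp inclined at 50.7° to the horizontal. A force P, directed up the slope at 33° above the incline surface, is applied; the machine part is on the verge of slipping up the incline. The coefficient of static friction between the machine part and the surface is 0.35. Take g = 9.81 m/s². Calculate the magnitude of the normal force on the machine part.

On the verge of sliding up the incline, friction equals μN and acts down the slope.
Perpendicular: N + P sin 33° = W cos 50.7° = 428.7 N.
Along incline: P cos 33° = W sin 50.7° + μN  with W sin 50.7° = 523.8 N.
Solving the pair for P and N: P = 654.7 N, N = 72.16 N (and f = μN = 25.26 N).

N ≈ 72.2 N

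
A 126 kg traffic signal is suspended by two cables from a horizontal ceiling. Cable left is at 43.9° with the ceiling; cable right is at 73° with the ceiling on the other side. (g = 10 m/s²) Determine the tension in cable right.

T_right ≈ 1020 N

Weight W = 126 × 10 = 1260 N acts straight down.
Horizontal: T_left cos 43.9° = T_right cos 73°  →  T_left = 0.4058 T_right.
Vertical: T_left sin 43.9° + T_right sin 73° = 1260.
Substituting the horizontal relation into the vertical equation gives 1.238 T_right = 1260, so T_right = 1018 N.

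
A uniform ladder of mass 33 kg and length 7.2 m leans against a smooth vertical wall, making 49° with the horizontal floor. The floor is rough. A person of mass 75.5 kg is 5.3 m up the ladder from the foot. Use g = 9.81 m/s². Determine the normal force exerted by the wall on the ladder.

Torques about the foot: N_wall · 7.2 sin 49° = 33×9.81×3.6 cos 49° + 75.5×9.81×5.3 cos 49° → N_wall = 614.65 N.

N_wall ≈ 615 N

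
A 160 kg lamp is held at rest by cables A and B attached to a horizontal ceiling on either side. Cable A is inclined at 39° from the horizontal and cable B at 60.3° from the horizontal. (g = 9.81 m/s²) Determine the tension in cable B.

Weight W = 160 × 9.81 = 1570 N acts straight down.
Horizontal: T_A cos 39° = T_B cos 60.3°  →  T_A = 0.6375 T_B.
Vertical: T_A sin 39° + T_B sin 60.3° = 1570.
Substituting the horizontal relation into the vertical equation gives 1.27 T_B = 1570, so T_B = 1236 N.

T_B ≈ 1240 N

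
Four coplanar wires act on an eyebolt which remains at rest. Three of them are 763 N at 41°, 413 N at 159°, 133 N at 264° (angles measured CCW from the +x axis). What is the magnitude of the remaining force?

F ≈ 546 N

Sum the known components: ΣF_x = 176.4 N, ΣF_y = 516.3 N.
For equilibrium the remaining force must supply (−ΣF_x, −ΣF_y) = (-176.4, -516.3) N.
Magnitude = √((-176.4)² + (-516.3)²) = 545.6 N; direction = atan2(-516.3, -176.4) = 251.1°.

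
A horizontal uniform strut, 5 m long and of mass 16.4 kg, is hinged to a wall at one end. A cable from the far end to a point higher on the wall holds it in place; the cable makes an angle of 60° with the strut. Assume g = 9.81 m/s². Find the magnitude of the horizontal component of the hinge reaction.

Take torques about the hinge: T sin 60° · 5 = 16.4×9.81×2.5 = 402.21 N·m.
So T = 402.21 / (0.8660 × 5) = 92.886 N.
ΣF_x = 0: H_x = T cos 60° = 46.443 N.

H_x ≈ 46.4 N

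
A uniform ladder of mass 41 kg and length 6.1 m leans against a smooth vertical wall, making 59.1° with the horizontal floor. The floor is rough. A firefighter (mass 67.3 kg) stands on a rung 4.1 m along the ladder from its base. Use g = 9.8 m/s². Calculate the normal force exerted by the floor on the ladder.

N_floor ≈ 1060 N

ΣF_y = 0: N_floor = 41×9.8 + 67.3×9.8 = 1061.3 N.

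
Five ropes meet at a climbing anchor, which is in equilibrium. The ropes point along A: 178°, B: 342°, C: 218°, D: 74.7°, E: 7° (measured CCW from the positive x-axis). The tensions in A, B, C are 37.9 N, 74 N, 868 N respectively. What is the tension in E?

Resolve: ΣF_x = 37.9 cos 178° + 74 cos 342° + 868 cos 218° + T_D cos 74.7° + T_E cos 7° = 0.
        ΣF_y = 37.9 sin 178° + 74 sin 342° + 868 sin 218° + T_D sin 74.7° + T_E sin 7° = 0.
The known terms sum to (-651.5, -555.9) N, so 0.2639 T_D + 0.9925 T_E = 651.5 and 0.9646 T_D + 0.1219 T_E = 555.9.
Solving simultaneously: T_D = 510.6 N, T_E = 520.6 N.

T_E ≈ 521 N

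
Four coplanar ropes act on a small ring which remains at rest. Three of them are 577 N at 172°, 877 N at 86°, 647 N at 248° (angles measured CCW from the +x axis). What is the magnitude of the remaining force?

F ≈ 832 N

Sum the known components: ΣF_x = -752.6 N, ΣF_y = 355.3 N.
For equilibrium the remaining force must supply (−ΣF_x, −ΣF_y) = (752.6, -355.3) N.
Magnitude = √((752.6)² + (-355.3)²) = 832.2 N; direction = atan2(-355.3, 752.6) = 334.7°.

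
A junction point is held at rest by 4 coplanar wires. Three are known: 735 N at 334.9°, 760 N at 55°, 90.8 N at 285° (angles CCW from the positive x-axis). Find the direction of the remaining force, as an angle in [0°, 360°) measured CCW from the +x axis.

Sum the known components: ΣF_x = 1125 N, ΣF_y = 223.1 N.
For equilibrium the remaining force must supply (−ΣF_x, −ΣF_y) = (-1125, -223.1) N.
Magnitude = √((-1125)² + (-223.1)²) = 1147 N; direction = atan2(-223.1, -1125) = 191.2°.

θ ≈ 191°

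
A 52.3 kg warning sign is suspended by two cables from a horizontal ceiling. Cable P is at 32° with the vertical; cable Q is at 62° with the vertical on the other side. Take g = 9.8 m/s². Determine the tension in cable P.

T_P ≈ 454 N

Angles from the horizontal: cable P is 90° − 32° = 58°, cable Q is 90° − 62° = 28°.
Weight W = 52.3 × 9.8 = 512.5 N acts straight down.
Horizontal: T_P cos 58° = T_Q cos 28°  →  T_Q = 0.6002 T_P.
Vertical: T_P sin 58° + T_Q sin 28° = 512.5.
Substituting the horizontal relation into the vertical equation gives 1.13 T_P = 512.5, so T_P = 453.7 N.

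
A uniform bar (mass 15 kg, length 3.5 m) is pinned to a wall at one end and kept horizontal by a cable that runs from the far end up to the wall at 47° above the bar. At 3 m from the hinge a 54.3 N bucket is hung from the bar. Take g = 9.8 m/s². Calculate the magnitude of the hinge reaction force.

|H| ≈ 138 N

Take torques about the hinge: T sin 47° · 3.5 = 15×9.8×1.75 + 54.3×3 = 420.15 N·m.
So T = 420.15 / (0.7314 × 3.5) = 164.14 N.
ΣF_x = 0: H_x = T cos 47° = 111.94 N.
ΣF_y = 0: H_y = (15×9.8 + 54.3) − T sin 47° = 201.3 − 120.04 = 81.257 N.
|H| = √(H_x² + H_y²) = √((111.94)² + (81.257)²) = 138.32 N.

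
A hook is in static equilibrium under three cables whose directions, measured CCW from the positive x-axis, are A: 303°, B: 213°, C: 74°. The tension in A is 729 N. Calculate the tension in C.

Resolve: ΣF_x = 729 cos 303° + T_B cos 213° + T_C cos 74° = 0.
        ΣF_y = 729 sin 303° + T_B sin 213° + T_C sin 74° = 0.
The known terms sum to (397, -611.4) N, so -0.8387 T_B + 0.2756 T_C = -397 and -0.5446 T_B + 0.9613 T_C = 611.4.
Solving simultaneously: T_B = 838.6 N, T_C = 1111 N.

T_C ≈ 1110 N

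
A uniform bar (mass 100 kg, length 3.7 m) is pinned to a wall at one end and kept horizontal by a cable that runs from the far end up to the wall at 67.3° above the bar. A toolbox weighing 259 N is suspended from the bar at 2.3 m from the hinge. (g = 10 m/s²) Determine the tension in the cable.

Take torques about the hinge: T sin 67.3° · 3.7 = 100×10×1.85 + 259×2.3 = 2445.7 N·m.
So T = 2445.7 / (0.9225 × 3.7) = 716.5 N.

T ≈ 717 N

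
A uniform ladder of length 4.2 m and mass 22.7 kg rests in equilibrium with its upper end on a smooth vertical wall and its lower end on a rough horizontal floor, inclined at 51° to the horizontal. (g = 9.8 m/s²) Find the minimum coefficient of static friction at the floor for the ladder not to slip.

μ_min ≈ 0.405

ΣF_y = 0: N_floor = 22.7×9.8 = 222.46 N.
Torques about the foot: N_wall · 4.2 sin 51° = 22.7×9.8×2.1 cos 51° → N_wall = 90.072 N.
ΣF_x = 0: f_floor = N_wall = 90.072 N.
μ_min = f_floor / N_floor = 90.072 / 222.46 = 0.4049.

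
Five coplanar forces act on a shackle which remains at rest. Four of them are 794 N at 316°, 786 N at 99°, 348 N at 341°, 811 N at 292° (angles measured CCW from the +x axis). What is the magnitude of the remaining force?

F ≈ 1260 N

Sum the known components: ΣF_x = 1081 N, ΣF_y = -640.5 N.
For equilibrium the remaining force must supply (−ΣF_x, −ΣF_y) = (-1081, 640.5) N.
Magnitude = √((-1081)² + (640.5)²) = 1257 N; direction = atan2(640.5, -1081) = 149.4°.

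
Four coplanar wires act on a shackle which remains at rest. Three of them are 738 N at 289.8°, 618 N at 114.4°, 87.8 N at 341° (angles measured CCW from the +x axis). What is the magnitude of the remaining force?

F ≈ 178 N

Sum the known components: ΣF_x = 77.71 N, ΣF_y = -160.2 N.
For equilibrium the remaining force must supply (−ΣF_x, −ΣF_y) = (-77.71, 160.2) N.
Magnitude = √((-77.71)² + (160.2)²) = 178 N; direction = atan2(160.2, -77.71) = 115.9°.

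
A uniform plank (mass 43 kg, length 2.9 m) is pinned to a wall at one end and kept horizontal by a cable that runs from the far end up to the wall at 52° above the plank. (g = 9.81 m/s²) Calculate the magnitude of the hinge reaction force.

Take torques about the hinge: T sin 52° · 2.9 = 43×9.81×1.45 = 611.65 N·m.
So T = 611.65 / (0.7880 × 2.9) = 267.65 N.
ΣF_x = 0: H_x = T cos 52° = 164.78 N.
ΣF_y = 0: H_y = (43×9.81) − T sin 52° = 421.83 − 210.92 = 210.92 N.
|H| = √(H_x² + H_y²) = √((164.78)² + (210.92)²) = 267.65 N.

|H| ≈ 268 N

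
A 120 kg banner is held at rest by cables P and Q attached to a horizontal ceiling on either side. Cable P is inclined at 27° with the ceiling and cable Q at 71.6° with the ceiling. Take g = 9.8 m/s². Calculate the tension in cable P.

T_P ≈ 375 N

Weight W = 120 × 9.8 = 1176 N acts straight down.
Horizontal: T_P cos 27° = T_Q cos 71.6°  →  T_Q = 2.823 T_P.
Vertical: T_P sin 27° + T_Q sin 71.6° = 1176.
Substituting the horizontal relation into the vertical equation gives 3.132 T_P = 1176, so T_P = 375.4 N.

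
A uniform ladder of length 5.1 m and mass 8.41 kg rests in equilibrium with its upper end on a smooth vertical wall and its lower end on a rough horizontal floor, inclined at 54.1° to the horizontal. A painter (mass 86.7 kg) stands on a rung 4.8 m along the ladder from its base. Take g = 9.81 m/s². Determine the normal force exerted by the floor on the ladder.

N_floor ≈ 933 N

ΣF_y = 0: N_floor = 8.41×9.81 + 86.7×9.81 = 933.03 N.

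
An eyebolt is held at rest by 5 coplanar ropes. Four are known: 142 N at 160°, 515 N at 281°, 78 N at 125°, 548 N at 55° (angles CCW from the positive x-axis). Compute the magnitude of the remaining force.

F ≈ 241 N

Sum the known components: ΣF_x = 234.4 N, ΣF_y = 55.82 N.
For equilibrium the remaining force must supply (−ΣF_x, −ΣF_y) = (-234.4, -55.82) N.
Magnitude = √((-234.4)² + (-55.82)²) = 241 N; direction = atan2(-55.82, -234.4) = 193.4°.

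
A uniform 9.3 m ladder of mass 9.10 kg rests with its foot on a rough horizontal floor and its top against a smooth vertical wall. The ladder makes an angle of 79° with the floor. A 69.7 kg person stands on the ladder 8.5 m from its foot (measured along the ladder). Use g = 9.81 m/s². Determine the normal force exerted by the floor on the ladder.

N_floor ≈ 773 N

ΣF_y = 0: N_floor = 9.10×9.81 + 69.7×9.81 = 773.03 N.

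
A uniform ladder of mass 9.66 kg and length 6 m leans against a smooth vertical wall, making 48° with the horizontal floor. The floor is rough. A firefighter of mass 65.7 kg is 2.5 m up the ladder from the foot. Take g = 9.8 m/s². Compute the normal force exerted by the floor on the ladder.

ΣF_y = 0: N_floor = 9.66×9.8 + 65.7×9.8 = 738.53 N.

N_floor ≈ 739 N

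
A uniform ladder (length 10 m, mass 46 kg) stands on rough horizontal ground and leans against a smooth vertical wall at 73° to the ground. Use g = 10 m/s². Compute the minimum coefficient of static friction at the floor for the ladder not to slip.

μ_min ≈ 0.153

ΣF_y = 0: N_floor = 46×10 = 460 N.
Torques about the foot: N_wall · 10 sin 73° = 46×10×5 cos 73° → N_wall = 70.318 N.
ΣF_x = 0: f_floor = N_wall = 70.318 N.
μ_min = f_floor / N_floor = 70.318 / 460 = 0.1529.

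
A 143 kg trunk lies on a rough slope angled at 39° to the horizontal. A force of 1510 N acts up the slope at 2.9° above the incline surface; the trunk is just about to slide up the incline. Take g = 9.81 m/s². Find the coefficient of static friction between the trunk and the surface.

μ ≈ 0.617

On the verge of sliding up the incline, friction is at its maximum μN and acts down the slope.
Perpendicular to incline: N = W cos 39° − P sin 2.9° = 1090 − 76.4 = 1014 N.
Along incline: P cos 2.9° − μN = W sin 39° → μ = −(W sin 39° − P cos 2.9°) / N = 0.6167.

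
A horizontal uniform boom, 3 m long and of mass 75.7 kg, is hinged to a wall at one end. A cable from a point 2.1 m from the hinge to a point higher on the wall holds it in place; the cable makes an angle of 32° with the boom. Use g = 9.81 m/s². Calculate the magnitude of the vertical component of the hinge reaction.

Take torques about the hinge: T sin 32° · 2.1 = 75.7×9.81×1.5 = 1113.9 N·m.
So T = 1113.9 / (0.5299 × 2.1) = 1001 N.
ΣF_y = 0: H_y = (75.7×9.81) − T sin 32° = 742.62 − 530.44 = 212.18 N.

|H_y| ≈ 212 N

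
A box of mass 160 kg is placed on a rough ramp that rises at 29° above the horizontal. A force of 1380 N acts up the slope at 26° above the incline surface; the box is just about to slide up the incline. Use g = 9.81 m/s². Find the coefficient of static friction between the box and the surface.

On the verge of sliding up the incline, friction is at its maximum μN and acts down the slope.
Perpendicular to incline: N = W cos 29° − P sin 26° = 1373 − 605 = 767.9 N.
Along incline: P cos 26° − μN = W sin 29° → μ = −(W sin 29° − P cos 26°) / N = 0.6243.

μ ≈ 0.624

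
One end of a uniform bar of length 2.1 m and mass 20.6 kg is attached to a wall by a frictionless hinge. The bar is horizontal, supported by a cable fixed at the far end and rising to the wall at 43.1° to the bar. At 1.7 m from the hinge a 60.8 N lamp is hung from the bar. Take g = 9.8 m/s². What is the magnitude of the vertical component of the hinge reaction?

|H_y| ≈ 113 N

Take torques about the hinge: T sin 43.1° · 2.1 = 20.6×9.8×1.05 + 60.8×1.7 = 315.33 N·m.
So T = 315.33 / (0.6833 × 2.1) = 219.76 N.
ΣF_y = 0: H_y = (20.6×9.8 + 60.8) − T sin 43.1° = 262.68 − 150.16 = 112.52 N.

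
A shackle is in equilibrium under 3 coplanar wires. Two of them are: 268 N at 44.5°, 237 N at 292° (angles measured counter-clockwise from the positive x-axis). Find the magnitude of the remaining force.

Sum the known components: ΣF_x = 279.9 N, ΣF_y = -31.9 N.
For equilibrium the remaining force must supply (−ΣF_x, −ΣF_y) = (-279.9, 31.9) N.
Magnitude = √((-279.9)² + (31.9)²) = 281.7 N; direction = atan2(31.9, -279.9) = 173.5°.

F ≈ 282 N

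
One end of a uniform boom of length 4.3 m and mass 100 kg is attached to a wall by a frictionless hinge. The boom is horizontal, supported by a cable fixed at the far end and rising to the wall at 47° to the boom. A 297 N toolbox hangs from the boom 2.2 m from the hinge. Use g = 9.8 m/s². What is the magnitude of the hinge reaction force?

|H| ≈ 873 N

Take torques about the hinge: T sin 47° · 4.3 = 100×9.8×2.15 + 297×2.2 = 2760.4 N·m.
So T = 2760.4 / (0.7314 × 4.3) = 877.76 N.
ΣF_x = 0: H_x = T cos 47° = 598.63 N.
ΣF_y = 0: H_y = (100×9.8 + 297) − T sin 47° = 1277 − 641.95 = 635.05 N.
|H| = √(H_x² + H_y²) = √((598.63)² + (635.05)²) = 872.72 N.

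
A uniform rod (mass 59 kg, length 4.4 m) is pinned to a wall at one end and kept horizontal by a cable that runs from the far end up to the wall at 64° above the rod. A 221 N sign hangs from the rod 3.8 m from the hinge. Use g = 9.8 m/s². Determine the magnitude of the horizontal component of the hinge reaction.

H_x ≈ 234 N

Take torques about the hinge: T sin 64° · 4.4 = 59×9.8×2.2 + 221×3.8 = 2111.8 N·m.
So T = 2111.8 / (0.8988 × 4.4) = 534.01 N.
ΣF_x = 0: H_x = T cos 64° = 234.09 N.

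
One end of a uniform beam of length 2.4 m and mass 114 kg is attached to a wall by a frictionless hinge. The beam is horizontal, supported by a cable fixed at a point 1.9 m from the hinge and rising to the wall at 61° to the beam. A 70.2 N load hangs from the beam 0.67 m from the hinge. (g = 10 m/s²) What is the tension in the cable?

T ≈ 852 N

Take torques about the hinge: T sin 61° · 1.9 = 114×10×1.2 + 70.2×0.67 = 1415 N·m.
So T = 1415 / (0.8746 × 1.9) = 851.52 N.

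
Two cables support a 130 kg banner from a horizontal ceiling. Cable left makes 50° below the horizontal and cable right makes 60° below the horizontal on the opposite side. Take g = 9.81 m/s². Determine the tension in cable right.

T_right ≈ 872 N

Weight W = 130 × 9.81 = 1275 N acts straight down.
Horizontal: T_left cos 50° = T_right cos 60°  →  T_left = 0.7779 T_right.
Vertical: T_left sin 50° + T_right sin 60° = 1275.
Substituting the horizontal relation into the vertical equation gives 1.462 T_right = 1275, so T_right = 872.4 N.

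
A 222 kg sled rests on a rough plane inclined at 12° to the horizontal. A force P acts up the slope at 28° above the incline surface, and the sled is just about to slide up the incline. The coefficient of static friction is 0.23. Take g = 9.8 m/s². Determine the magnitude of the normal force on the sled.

On the verge of sliding up the incline, friction equals μN and acts down the slope.
Perpendicular: N + P sin 28° = W cos 12° = 2128 N.
Along incline: P cos 28° = W sin 12° + μN  with W sin 12° = 452.3 N.
Solving the pair for P and N: P = 950.4 N, N = 1682 N (and f = μN = 386.8 N).

N ≈ 1680 N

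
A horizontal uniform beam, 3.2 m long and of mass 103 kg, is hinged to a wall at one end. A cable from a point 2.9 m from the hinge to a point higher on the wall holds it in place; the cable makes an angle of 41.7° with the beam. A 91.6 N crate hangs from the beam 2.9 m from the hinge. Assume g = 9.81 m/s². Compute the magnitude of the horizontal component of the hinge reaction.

H_x ≈ 729 N

Take torques about the hinge: T sin 41.7° · 2.9 = 103×9.81×1.6 + 91.6×2.9 = 1882.3 N·m.
So T = 1882.3 / (0.6652 × 2.9) = 975.72 N.
ΣF_x = 0: H_x = T cos 41.7° = 728.51 N.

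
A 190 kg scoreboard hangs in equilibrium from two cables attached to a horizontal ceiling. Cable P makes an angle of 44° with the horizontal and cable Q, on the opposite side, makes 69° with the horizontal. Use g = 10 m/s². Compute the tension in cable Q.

Weight W = 190 × 10 = 1900 N acts straight down.
Horizontal: T_P cos 44° = T_Q cos 69°  →  T_P = 0.4982 T_Q.
Vertical: T_P sin 44° + T_Q sin 69° = 1900.
Substituting the horizontal relation into the vertical equation gives 1.28 T_Q = 1900, so T_Q = 1485 N.

T_Q ≈ 1480 N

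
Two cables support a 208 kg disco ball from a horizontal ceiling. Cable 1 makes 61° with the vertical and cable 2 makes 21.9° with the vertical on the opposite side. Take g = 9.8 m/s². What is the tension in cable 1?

Angles from the horizontal: cable 1 is 90° − 61° = 29°, cable 2 is 90° − 21.9° = 68.1°.
Weight W = 208 × 9.8 = 2038 N acts straight down.
Horizontal: T_1 cos 29° = T_2 cos 68.1°  →  T_2 = 2.345 T_1.
Vertical: T_1 sin 29° + T_2 sin 68.1° = 2038.
Substituting the horizontal relation into the vertical equation gives 2.66 T_1 = 2038, so T_1 = 766.2 N.

T_1 ≈ 766 N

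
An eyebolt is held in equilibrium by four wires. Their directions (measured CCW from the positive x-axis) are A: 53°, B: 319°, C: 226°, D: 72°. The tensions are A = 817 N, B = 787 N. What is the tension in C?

T_C ≈ 2260 N

Resolve: ΣF_x = 817 cos 53° + 787 cos 319° + T_C cos 226° + T_D cos 72° = 0.
        ΣF_y = 817 sin 53° + 787 sin 319° + T_C sin 226° + T_D sin 72° = 0.
The known terms sum to (1086, 136.2) N, so -0.6947 T_C + 0.3090 T_D = -1086 and -0.7193 T_C + 0.9511 T_D = -136.2.
Solving simultaneously: T_C = 2259 N, T_D = 1566 N.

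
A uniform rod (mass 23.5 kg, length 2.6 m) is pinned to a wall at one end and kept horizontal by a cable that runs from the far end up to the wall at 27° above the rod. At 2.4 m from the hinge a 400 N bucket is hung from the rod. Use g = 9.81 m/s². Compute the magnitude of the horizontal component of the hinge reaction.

H_x ≈ 951 N

Take torques about the hinge: T sin 27° · 2.6 = 23.5×9.81×1.3 + 400×2.4 = 1259.7 N·m.
So T = 1259.7 / (0.4540 × 2.6) = 1067.2 N.
ΣF_x = 0: H_x = T cos 27° = 950.88 N.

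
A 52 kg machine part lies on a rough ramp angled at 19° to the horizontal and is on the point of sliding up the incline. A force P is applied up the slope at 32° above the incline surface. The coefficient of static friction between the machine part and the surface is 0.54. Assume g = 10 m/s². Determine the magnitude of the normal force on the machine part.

On the verge of sliding up the incline, friction equals μN and acts down the slope.
Perpendicular: N + P sin 32° = W cos 19° = 491.7 N.
Along incline: P cos 32° = W sin 19° + μN  with W sin 19° = 169.3 N.
Solving the pair for P and N: P = 383.3 N, N = 288.5 N (and f = μN = 155.8 N).

N ≈ 289 N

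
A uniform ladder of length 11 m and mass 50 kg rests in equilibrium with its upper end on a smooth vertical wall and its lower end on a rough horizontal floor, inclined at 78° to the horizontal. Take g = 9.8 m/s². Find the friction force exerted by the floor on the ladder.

f ≈ 52.1 N

Torques about the foot: N_wall · 11 sin 78° = 50×9.8×5.5 cos 78° → N_wall = 52.076 N.
ΣF_x = 0: f_floor = N_wall = 52.076 N.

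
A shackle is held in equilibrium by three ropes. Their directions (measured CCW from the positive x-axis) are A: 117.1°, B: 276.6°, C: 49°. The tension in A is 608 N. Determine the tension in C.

Resolve: ΣF_x = 608 cos 117.1° + T_B cos 276.6° + T_C cos 49° = 0.
        ΣF_y = 608 sin 117.1° + T_B sin 276.6° + T_C sin 49° = 0.
The known terms sum to (-277, 541.2) N, so 0.1149 T_B + 0.6561 T_C = 277 and -0.9934 T_B + 0.7547 T_C = -541.2.
Solving simultaneously: T_B = 763.9 N, T_C = 288.3 N.

T_C ≈ 288 N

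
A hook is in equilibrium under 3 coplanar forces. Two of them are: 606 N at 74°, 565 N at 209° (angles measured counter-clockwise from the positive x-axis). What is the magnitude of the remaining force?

Sum the known components: ΣF_x = -327.1 N, ΣF_y = 308.6 N.
For equilibrium the remaining force must supply (−ΣF_x, −ΣF_y) = (327.1, -308.6) N.
Magnitude = √((327.1)² + (-308.6)²) = 449.7 N; direction = atan2(-308.6, 327.1) = 316.7°.

F ≈ 450 N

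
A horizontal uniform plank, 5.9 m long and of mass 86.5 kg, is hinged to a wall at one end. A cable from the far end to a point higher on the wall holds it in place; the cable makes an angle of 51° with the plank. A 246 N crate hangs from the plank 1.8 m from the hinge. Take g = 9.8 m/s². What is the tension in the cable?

Take torques about the hinge: T sin 51° · 5.9 = 86.5×9.8×2.95 + 246×1.8 = 2943.5 N·m.
So T = 2943.5 / (0.7771 × 5.9) = 641.97 N.

T ≈ 642 N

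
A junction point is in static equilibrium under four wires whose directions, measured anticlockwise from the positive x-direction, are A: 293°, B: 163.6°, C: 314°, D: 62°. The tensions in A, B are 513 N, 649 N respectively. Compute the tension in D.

Resolve: ΣF_x = 513 cos 293° + 649 cos 163.6° + T_C cos 314° + T_D cos 62° = 0.
        ΣF_y = 513 sin 293° + 649 sin 163.6° + T_C sin 314° + T_D sin 62° = 0.
The known terms sum to (-422.1, -289) N, so 0.6947 T_C + 0.4695 T_D = 422.1 and -0.7193 T_C + 0.8829 T_D = 289.
Solving simultaneously: T_C = 249.3 N, T_D = 530.4 N.

T_D ≈ 530 N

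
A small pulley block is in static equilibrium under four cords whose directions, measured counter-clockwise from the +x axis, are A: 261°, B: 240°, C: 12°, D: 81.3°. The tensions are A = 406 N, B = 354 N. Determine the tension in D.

Resolve: ΣF_x = 406 cos 261° + 354 cos 240° + T_C cos 12° + T_D cos 81.3° = 0.
        ΣF_y = 406 sin 261° + 354 sin 240° + T_C sin 12° + T_D sin 81.3° = 0.
The known terms sum to (-240.5, -707.6) N, so 0.9781 T_C + 0.1513 T_D = 240.5 and 0.2079 T_C + 0.9885 T_D = 707.6.
Solving simultaneously: T_C = 139.7 N, T_D = 686.4 N.

T_D ≈ 686 N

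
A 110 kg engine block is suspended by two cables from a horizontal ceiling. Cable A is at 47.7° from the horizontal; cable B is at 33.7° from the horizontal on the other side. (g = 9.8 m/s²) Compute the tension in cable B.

T_B ≈ 734 N

Weight W = 110 × 9.8 = 1078 N acts straight down.
Horizontal: T_A cos 47.7° = T_B cos 33.7°  →  T_A = 1.236 T_B.
Vertical: T_A sin 47.7° + T_B sin 33.7° = 1078.
Substituting the horizontal relation into the vertical equation gives 1.469 T_B = 1078, so T_B = 733.8 N.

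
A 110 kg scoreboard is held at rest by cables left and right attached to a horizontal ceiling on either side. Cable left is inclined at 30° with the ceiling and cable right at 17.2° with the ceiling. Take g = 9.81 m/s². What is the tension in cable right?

T_right ≈ 1270 N

Weight W = 110 × 9.81 = 1079 N acts straight down.
Horizontal: T_left cos 30° = T_right cos 17.2°  →  T_left = 1.103 T_right.
Vertical: T_left sin 30° + T_right sin 17.2° = 1079.
Substituting the horizontal relation into the vertical equation gives 0.8472 T_right = 1079, so T_right = 1274 N.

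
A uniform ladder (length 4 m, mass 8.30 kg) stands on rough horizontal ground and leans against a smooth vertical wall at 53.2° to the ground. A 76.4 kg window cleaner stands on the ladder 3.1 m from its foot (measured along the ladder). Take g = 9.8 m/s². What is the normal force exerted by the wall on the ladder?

N_wall ≈ 465 N

Torques about the foot: N_wall · 4 sin 53.2° = 8.30×9.8×2 cos 53.2° + 76.4×9.8×3.1 cos 53.2° → N_wall = 464.51 N.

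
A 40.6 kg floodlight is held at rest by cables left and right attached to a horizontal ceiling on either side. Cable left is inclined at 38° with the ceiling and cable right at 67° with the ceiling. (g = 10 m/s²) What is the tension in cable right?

T_right ≈ 331 N

Weight W = 40.6 × 10 = 406 N acts straight down.
Horizontal: T_left cos 38° = T_right cos 67°  →  T_left = 0.4958 T_right.
Vertical: T_left sin 38° + T_right sin 67° = 406.
Substituting the horizontal relation into the vertical equation gives 1.226 T_right = 406, so T_right = 331.2 N.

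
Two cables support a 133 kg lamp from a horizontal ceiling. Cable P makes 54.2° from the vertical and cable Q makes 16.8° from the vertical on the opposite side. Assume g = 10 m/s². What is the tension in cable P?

T_P ≈ 407 N

Angles from the horizontal: cable P is 90° − 54.2° = 35.8°, cable Q is 90° − 16.8° = 73.2°.
Weight W = 133 × 10 = 1330 N acts straight down.
Horizontal: T_P cos 35.8° = T_Q cos 73.2°  →  T_Q = 2.806 T_P.
Vertical: T_P sin 35.8° + T_Q sin 73.2° = 1330.
Substituting the horizontal relation into the vertical equation gives 3.271 T_P = 1330, so T_P = 406.6 N.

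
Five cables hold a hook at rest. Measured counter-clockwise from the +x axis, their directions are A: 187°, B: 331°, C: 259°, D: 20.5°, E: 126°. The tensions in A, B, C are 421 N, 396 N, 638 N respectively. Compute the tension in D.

Resolve: ΣF_x = 421 cos 187° + 396 cos 331° + 638 cos 259° + T_D cos 20.5° + T_E cos 126° = 0.
        ΣF_y = 421 sin 187° + 396 sin 331° + 638 sin 259° + T_D sin 20.5° + T_E sin 126° = 0.
The known terms sum to (-193.2, -869.6) N, so 0.9367 T_D − 0.5878 T_E = 193.2 and 0.3502 T_D + 0.8090 T_E = 869.6.
Solving simultaneously: T_D = 692.7 N, T_E = 775 N.

T_D ≈ 693 N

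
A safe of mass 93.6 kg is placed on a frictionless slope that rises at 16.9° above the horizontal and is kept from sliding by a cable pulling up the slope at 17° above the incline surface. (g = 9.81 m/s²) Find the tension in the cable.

T ≈ 279 N

Take axes along and perpendicular to the incline. Weight components: W sin 16.9° = 266.9 N down-slope, W cos 16.9° = 878.6 N into the surface.
Along incline: T cos 17° = W sin 16.9° → T = 279.1 N.
Perpendicular: N = W cos 16.9° − T sin 17° = 797 N.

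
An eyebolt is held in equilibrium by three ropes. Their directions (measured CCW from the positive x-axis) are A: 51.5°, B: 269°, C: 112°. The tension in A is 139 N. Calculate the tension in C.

T_C ≈ 217 N

Resolve: ΣF_x = 139 cos 51.5° + T_B cos 269° + T_C cos 112° = 0.
        ΣF_y = 139 sin 51.5° + T_B sin 269° + T_C sin 112° = 0.
The known terms sum to (86.53, 108.8) N, so -0.0175 T_B − 0.3746 T_C = -86.53 and -0.9998 T_B + 0.9272 T_C = -108.8.
Solving simultaneously: T_B = 309.6 N, T_C = 216.6 N.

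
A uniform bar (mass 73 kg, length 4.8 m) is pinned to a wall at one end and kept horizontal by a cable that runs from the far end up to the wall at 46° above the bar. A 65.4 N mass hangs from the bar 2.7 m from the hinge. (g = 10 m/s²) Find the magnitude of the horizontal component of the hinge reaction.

Take torques about the hinge: T sin 46° · 4.8 = 73×10×2.4 + 65.4×2.7 = 1928.6 N·m.
So T = 1928.6 / (0.7193 × 4.8) = 558.55 N.
ΣF_x = 0: H_x = T cos 46° = 388 N.

H_x ≈ 388 N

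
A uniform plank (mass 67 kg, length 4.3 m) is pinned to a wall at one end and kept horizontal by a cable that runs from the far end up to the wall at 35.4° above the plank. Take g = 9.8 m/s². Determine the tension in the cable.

Take torques about the hinge: T sin 35.4° · 4.3 = 67×9.8×2.15 = 1411.7 N·m.
So T = 1411.7 / (0.5793 × 4.3) = 566.74 N.

T ≈ 567 N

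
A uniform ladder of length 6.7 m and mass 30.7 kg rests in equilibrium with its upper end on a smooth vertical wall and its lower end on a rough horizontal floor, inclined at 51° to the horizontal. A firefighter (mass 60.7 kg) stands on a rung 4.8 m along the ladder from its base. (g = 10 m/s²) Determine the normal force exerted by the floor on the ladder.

N_floor ≈ 914 N

ΣF_y = 0: N_floor = 30.7×10 + 60.7×10 = 914 N.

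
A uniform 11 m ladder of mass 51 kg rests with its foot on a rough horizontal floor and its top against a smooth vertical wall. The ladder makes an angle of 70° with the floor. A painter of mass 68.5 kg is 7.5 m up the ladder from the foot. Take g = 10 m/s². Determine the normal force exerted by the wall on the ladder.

N_wall ≈ 263 N

Torques about the foot: N_wall · 11 sin 70° = 51×10×5.5 cos 70° + 68.5×10×7.5 cos 70° → N_wall = 262.8 N.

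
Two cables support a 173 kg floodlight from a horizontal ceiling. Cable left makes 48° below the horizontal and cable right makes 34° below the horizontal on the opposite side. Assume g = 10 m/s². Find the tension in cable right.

T_right ≈ 1170 N

Weight W = 173 × 10 = 1730 N acts straight down.
Horizontal: T_left cos 48° = T_right cos 34°  →  T_left = 1.239 T_right.
Vertical: T_left sin 48° + T_right sin 34° = 1730.
Substituting the horizontal relation into the vertical equation gives 1.48 T_right = 1730, so T_right = 1169 N.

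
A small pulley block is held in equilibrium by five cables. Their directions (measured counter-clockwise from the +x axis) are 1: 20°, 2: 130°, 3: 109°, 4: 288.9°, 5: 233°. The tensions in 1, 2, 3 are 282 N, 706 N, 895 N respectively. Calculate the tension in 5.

T_5 ≈ 31.7 N

Resolve: ΣF_x = 282 cos 20° + 706 cos 130° + 895 cos 109° + T_4 cos 288.9° + T_5 cos 233° = 0.
        ΣF_y = 282 sin 20° + 706 sin 130° + 895 sin 109° + T_4 sin 288.9° + T_5 sin 233° = 0.
The known terms sum to (-480.2, 1484) N, so 0.3239 T_4 − 0.6018 T_5 = 480.2 and -0.9461 T_4 − 0.7986 T_5 = -1484.
Solving simultaneously: T_4 = 1541 N, T_5 = 31.67 N.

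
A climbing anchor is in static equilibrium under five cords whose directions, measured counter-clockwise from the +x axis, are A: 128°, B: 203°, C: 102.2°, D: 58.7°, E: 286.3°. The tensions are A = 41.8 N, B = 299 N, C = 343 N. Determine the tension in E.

T_E ≈ 609 N

Resolve: ΣF_x = 41.8 cos 128° + 299 cos 203° + 343 cos 102.2° + T_D cos 58.7° + T_E cos 286.3° = 0.
        ΣF_y = 41.8 sin 128° + 299 sin 203° + 343 sin 102.2° + T_D sin 58.7° + T_E sin 286.3° = 0.
The known terms sum to (-373.5, 251.4) N, so 0.5195 T_D + 0.2807 T_E = 373.5 and 0.8545 T_D − 0.9598 T_E = -251.4.
Solving simultaneously: T_D = 389.9 N, T_E = 609 N.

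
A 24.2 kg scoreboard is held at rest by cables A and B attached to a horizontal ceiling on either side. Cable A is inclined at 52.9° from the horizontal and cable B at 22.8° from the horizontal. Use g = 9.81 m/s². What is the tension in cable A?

Weight W = 24.2 × 9.81 = 237.4 N acts straight down.
Horizontal: T_A cos 52.9° = T_B cos 22.8°  →  T_B = 0.6543 T_A.
Vertical: T_A sin 52.9° + T_B sin 22.8° = 237.4.
Substituting the horizontal relation into the vertical equation gives 1.051 T_A = 237.4, so T_A = 225.8 N.

T_A ≈ 226 N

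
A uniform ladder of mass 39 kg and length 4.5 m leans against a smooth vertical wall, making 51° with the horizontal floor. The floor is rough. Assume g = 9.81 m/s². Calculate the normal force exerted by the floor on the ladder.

N_floor ≈ 383 N

ΣF_y = 0: N_floor = 39×9.81 = 382.59 N.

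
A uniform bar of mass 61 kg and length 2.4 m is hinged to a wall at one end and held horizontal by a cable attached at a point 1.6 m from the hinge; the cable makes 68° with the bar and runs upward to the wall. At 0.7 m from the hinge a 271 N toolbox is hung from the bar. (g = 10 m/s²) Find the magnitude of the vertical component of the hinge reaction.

|H_y| ≈ 305 N

Take torques about the hinge: T sin 68° · 1.6 = 61×10×1.2 + 271×0.7 = 921.7 N·m.
So T = 921.7 / (0.9272 × 1.6) = 621.3 N.
ΣF_y = 0: H_y = (61×10 + 271) − T sin 68° = 881 − 576.06 = 304.94 N.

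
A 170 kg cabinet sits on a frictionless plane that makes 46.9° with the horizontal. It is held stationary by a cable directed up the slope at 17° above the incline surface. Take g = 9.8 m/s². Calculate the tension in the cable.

Take axes along and perpendicular to the incline. Weight components: W sin 46.9° = 1216 N down-slope, W cos 46.9° = 1138 N into the surface.
Along incline: T cos 17° = W sin 46.9° → T = 1272 N.
Perpendicular: N = W cos 46.9° − T sin 17° = 766.4 N.

T ≈ 1270 N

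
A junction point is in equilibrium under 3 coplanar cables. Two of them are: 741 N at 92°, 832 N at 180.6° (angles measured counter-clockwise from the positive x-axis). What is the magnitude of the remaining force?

Sum the known components: ΣF_x = -857.8 N, ΣF_y = 731.8 N.
For equilibrium the remaining force must supply (−ΣF_x, −ΣF_y) = (857.8, -731.8) N.
Magnitude = √((857.8)² + (-731.8)²) = 1128 N; direction = atan2(-731.8, 857.8) = 319.5°.

F ≈ 1130 N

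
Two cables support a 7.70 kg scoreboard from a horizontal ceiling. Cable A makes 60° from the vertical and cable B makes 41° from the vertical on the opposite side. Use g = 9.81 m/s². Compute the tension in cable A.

Angles from the horizontal: cable A is 90° − 60° = 30°, cable B is 90° − 41° = 49°.
Weight W = 7.70 × 9.81 = 75.54 N acts straight down.
Horizontal: T_A cos 30° = T_B cos 49°  →  T_B = 1.32 T_A.
Vertical: T_A sin 30° + T_B sin 49° = 75.54.
Substituting the horizontal relation into the vertical equation gives 1.496 T_A = 75.54, so T_A = 50.48 N.

T_A ≈ 50.5 N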